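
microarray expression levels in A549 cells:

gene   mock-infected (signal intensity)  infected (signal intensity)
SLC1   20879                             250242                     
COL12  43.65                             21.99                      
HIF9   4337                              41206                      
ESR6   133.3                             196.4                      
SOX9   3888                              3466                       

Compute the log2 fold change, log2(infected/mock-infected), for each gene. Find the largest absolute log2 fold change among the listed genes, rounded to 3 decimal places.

log2(250242/20879) = 3.583  (SLC1)
log2(21.99/43.65) = -0.989  (COL12)
log2(41206/4337) = 3.248  (HIF9)
log2(196.4/133.3) = 0.559  (ESR6)
log2(3466/3888) = -0.166  (SOX9)
The largest magnitude belongs to SLC1.

3.583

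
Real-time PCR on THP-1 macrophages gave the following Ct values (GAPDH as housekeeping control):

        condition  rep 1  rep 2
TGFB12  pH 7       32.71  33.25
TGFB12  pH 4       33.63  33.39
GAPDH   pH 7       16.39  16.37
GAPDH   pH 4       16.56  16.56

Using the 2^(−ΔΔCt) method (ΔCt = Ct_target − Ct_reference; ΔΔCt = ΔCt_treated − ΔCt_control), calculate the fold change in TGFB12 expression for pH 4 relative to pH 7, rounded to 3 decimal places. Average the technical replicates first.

Mean Ct: TGFB12 pH 7 32.980; TGFB12 pH 4 33.510; GAPDH pH 7 16.380; GAPDH pH 4 16.560
ΔCt(pH 7) = 32.980 − 16.380 = 16.600
ΔCt(pH 4) = 33.510 − 16.560 = 16.950
ΔΔCt = 16.950 − 16.600 = 0.350
Fold change = 2^(−0.350) = 0.7846

0.785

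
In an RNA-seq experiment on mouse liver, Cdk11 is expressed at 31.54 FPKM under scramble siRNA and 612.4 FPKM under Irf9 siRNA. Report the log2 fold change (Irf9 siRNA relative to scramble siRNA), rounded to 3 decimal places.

4.279

Fold change = 612.4 / 31.54 = 19.4166
log2(19.4166) = 4.2792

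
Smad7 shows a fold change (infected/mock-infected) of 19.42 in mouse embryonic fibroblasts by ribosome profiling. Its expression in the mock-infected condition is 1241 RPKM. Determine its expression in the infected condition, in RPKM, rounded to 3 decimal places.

24100.220

infected expression = 1241 × 19.42 = 24100.220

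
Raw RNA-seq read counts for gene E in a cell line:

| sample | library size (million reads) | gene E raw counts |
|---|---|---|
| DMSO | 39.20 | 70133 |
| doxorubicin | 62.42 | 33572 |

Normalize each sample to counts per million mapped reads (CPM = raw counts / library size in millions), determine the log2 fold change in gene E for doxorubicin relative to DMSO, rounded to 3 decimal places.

CPM(DMSO) = 70133 / 39.20 = 1789.1071
CPM(doxorubicin) = 33572 / 62.42 = 537.8404
Fold change = 537.8404 / 1789.1071 = 0.30062
log2(0.30062) = -1.7340

-1.734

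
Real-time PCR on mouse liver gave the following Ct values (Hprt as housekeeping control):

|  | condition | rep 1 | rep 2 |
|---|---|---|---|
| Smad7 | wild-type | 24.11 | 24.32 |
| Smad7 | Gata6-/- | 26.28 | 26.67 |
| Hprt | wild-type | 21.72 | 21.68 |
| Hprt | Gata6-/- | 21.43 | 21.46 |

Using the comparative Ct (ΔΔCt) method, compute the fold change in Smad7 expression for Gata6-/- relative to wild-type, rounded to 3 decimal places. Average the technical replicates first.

Mean Ct: Smad7 wild-type 24.215; Smad7 Gata6-/- 26.475; Hprt wild-type 21.700; Hprt Gata6-/- 21.445
ΔCt(wild-type) = 24.215 − 21.700 = 2.515
ΔCt(Gata6-/-) = 26.475 − 21.445 = 5.030
ΔΔCt = 5.030 − 2.515 = 2.515
Fold change = 2^(−2.515) = 0.1749

0.175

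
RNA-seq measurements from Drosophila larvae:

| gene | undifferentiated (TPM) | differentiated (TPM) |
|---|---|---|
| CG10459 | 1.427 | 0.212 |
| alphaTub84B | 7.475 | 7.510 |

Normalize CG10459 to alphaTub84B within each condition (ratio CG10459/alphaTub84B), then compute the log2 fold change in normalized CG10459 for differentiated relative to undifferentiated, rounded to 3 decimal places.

-2.758

CG10459/alphaTub84B (undifferentiated) = 1.427 / 7.475 = 0.1909
CG10459/alphaTub84B (differentiated) = 0.212 / 7.510 = 0.028229
Fold change = 0.028229 / 0.1909 = 0.1479
log2(0.1479) = -2.7576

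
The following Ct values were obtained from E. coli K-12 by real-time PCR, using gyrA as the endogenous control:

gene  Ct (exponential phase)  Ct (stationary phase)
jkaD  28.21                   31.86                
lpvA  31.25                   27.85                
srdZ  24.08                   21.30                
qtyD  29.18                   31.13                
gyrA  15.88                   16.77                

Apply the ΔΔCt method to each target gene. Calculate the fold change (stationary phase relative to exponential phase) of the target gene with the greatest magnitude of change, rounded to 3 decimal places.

jkaD: ΔΔCt = (31.86−16.77) − (28.21−15.88) = 15.09 − 12.33 = 2.76; fold change = 2^-2.76 = 0.148
lpvA: ΔΔCt = (27.85−16.77) − (31.25−15.88) = 11.08 − 15.37 = -4.29; fold change = 2^4.29 = 19.562
srdZ: ΔΔCt = (21.30−16.77) − (24.08−15.88) = 4.53 − 8.20 = -3.67; fold change = 2^3.67 = 12.729
qtyD: ΔΔCt = (31.13−16.77) − (29.18−15.88) = 14.36 − 13.30 = 1.06; fold change = 2^-1.06 = 0.480
lpvA has the largest |ΔΔCt| = 4.29.

19.562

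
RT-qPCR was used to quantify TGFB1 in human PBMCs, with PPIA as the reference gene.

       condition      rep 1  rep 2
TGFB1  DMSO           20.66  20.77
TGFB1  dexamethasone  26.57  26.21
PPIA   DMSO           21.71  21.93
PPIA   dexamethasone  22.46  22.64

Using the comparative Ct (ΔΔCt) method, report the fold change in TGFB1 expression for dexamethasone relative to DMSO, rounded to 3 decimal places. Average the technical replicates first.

0.032

Mean Ct: TGFB1 DMSO 20.715; TGFB1 dexamethasone 26.390; PPIA DMSO 21.820; PPIA dexamethasone 22.550
ΔCt(DMSO) = 20.715 − 21.820 = -1.105
ΔCt(dexamethasone) = 26.390 − 22.550 = 3.840
ΔΔCt = 3.840 − (-1.105) = 4.945
Fold change = 2^(−4.945) = 0.0325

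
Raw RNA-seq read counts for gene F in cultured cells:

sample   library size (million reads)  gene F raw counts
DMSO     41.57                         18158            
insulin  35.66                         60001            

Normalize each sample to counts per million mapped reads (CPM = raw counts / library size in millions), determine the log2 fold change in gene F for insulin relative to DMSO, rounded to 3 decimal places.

CPM(DMSO) = 18158 / 41.57 = 436.8054
CPM(insulin) = 60001 / 35.66 = 1682.5855
Fold change = 1682.5855 / 436.8054 = 3.85203
log2(3.85203) = 1.9456

1.946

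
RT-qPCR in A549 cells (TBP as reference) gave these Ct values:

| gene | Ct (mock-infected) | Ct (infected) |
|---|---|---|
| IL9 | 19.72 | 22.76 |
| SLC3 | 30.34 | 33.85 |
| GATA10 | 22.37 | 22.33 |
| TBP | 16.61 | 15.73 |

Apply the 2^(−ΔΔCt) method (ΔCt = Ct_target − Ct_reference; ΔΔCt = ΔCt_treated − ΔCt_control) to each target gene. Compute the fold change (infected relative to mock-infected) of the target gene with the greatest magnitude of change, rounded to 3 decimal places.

0.048

IL9: ΔΔCt = (22.76−15.73) − (19.72−16.61) = 7.03 − 3.11 = 3.92; fold change = 2^-3.92 = 0.066
SLC3: ΔΔCt = (33.85−15.73) − (30.34−16.61) = 18.12 − 13.73 = 4.39; fold change = 2^-4.39 = 0.048
GATA10: ΔΔCt = (22.33−15.73) − (22.37−16.61) = 6.60 − 5.76 = 0.84; fold change = 2^-0.84 = 0.559
SLC3 has the largest |ΔΔCt| = 4.39.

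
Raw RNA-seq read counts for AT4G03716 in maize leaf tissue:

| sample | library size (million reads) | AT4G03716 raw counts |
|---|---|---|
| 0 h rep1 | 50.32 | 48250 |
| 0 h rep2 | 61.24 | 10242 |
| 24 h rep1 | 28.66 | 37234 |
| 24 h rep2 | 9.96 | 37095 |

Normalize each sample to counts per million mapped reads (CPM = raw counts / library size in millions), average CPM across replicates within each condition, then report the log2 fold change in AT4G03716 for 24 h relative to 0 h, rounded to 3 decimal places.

CPM(0 h rep1) = 48250 / 50.32 = 958.8633
CPM(0 h rep2) = 10242 / 61.24 = 167.2436
CPM(24 h rep1) = 37234 / 28.66 = 1299.1626
CPM(24 h rep2) = 37095 / 9.96 = 3724.3976
mean CPM(0 h) = 563.0535; mean CPM(24 h) = 2511.7801
Fold change = 2511.7801 / 563.0535 = 4.46100
log2(4.46100) = 2.1574

2.157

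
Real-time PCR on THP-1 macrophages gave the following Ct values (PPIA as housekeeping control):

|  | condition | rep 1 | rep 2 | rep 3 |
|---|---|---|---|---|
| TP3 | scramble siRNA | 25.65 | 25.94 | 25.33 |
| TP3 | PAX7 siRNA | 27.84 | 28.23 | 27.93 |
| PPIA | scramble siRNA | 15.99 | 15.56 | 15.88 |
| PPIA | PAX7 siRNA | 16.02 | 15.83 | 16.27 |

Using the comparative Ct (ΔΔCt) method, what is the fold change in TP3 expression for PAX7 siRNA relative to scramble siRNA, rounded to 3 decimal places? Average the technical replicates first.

0.228

Mean Ct: TP3 scramble siRNA 25.640; TP3 PAX7 siRNA 28.000; PPIA scramble siRNA 15.810; PPIA PAX7 siRNA 16.040
ΔCt(scramble siRNA) = 25.640 − 15.810 = 9.830
ΔCt(PAX7 siRNA) = 28.000 − 16.040 = 11.960
ΔΔCt = 11.960 − 9.830 = 2.130
Fold change = 2^(−2.130) = 0.2285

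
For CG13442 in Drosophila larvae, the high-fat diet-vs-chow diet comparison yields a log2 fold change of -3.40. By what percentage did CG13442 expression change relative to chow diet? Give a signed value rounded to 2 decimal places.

-90.53%

Fold change = 2^(-3.40) = 0.0947
Percent change = (FC − 1) × 100% = (0.0947 − 1) × 100 = -90.53%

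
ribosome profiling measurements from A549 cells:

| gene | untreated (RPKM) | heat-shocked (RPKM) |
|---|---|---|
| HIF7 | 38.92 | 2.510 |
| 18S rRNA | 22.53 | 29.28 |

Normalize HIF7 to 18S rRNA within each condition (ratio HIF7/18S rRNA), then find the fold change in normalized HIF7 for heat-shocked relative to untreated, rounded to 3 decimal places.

HIF7/18S rRNA (untreated) = 38.92 / 22.53 = 1.7275
HIF7/18S rRNA (heat-shocked) = 2.510 / 29.28 = 0.085724
Fold change = 0.085724 / 1.7275 = 0.0496

0.050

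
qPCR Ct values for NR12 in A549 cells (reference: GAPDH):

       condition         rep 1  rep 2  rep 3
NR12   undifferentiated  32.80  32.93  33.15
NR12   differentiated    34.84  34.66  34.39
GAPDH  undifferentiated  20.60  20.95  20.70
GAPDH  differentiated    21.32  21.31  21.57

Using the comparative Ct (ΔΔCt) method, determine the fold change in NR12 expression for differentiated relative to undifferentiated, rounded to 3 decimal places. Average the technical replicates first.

0.493

Mean Ct: NR12 undifferentiated 32.960; NR12 differentiated 34.630; GAPDH undifferentiated 20.750; GAPDH differentiated 21.400
ΔCt(undifferentiated) = 32.960 − 20.750 = 12.210
ΔCt(differentiated) = 34.630 − 21.400 = 13.230
ΔΔCt = 13.230 − 12.210 = 1.020
Fold change = 2^(−1.020) = 0.4931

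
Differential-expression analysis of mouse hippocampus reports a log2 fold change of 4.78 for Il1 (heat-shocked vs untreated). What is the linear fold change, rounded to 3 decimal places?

27.474

Fold change = 2^(4.78) = 27.4741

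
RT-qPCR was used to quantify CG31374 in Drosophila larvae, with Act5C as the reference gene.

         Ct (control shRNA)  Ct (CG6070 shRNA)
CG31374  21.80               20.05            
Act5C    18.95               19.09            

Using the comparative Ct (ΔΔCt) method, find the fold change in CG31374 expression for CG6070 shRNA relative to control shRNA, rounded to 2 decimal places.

ΔCt(control shRNA) = 21.800 − 18.950 = 2.850
ΔCt(CG6070 shRNA) = 20.050 − 19.090 = 0.960
ΔΔCt = 0.960 − 2.850 = -1.890
Fold change = 2^(−(-1.890)) = 2^1.890 = 3.706

3.71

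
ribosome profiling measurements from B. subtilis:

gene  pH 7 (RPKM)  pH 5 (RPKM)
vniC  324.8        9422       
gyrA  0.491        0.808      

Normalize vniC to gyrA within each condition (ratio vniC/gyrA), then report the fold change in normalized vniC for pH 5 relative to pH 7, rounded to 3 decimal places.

vniC/gyrA (pH 7) = 324.8 / 0.491 = 661.51
vniC/gyrA (pH 5) = 9422 / 0.808 = 11661
Fold change = 11661 / 661.51 = 17.6278

17.628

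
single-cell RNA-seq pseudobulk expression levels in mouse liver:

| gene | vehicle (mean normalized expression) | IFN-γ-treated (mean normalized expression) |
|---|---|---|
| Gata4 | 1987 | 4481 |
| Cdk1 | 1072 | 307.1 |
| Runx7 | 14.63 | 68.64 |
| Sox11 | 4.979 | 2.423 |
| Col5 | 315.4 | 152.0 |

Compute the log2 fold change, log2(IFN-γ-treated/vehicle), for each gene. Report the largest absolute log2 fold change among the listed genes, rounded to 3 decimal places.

2.230

log2(4481/1987) = 1.173  (Gata4)
log2(307.1/1072) = -1.804  (Cdk1)
log2(68.64/14.63) = 2.230  (Runx7)
log2(2.423/4.979) = -1.039  (Sox11)
log2(152.0/315.4) = -1.053  (Col5)
The largest magnitude belongs to Runx7.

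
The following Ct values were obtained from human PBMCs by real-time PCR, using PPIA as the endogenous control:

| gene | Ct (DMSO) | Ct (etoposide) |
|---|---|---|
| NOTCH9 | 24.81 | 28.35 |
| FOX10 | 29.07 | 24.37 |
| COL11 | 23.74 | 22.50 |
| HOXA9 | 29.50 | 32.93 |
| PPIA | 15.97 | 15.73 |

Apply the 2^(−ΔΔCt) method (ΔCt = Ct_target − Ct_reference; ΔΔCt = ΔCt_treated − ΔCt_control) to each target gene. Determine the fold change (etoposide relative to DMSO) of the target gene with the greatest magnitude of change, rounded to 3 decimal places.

22.009

NOTCH9: ΔΔCt = (28.35−15.73) − (24.81−15.97) = 12.62 − 8.84 = 3.78; fold change = 2^-3.78 = 0.073
FOX10: ΔΔCt = (24.37−15.73) − (29.07−15.97) = 8.64 − 13.10 = -4.46; fold change = 2^4.46 = 22.009
COL11: ΔΔCt = (22.50−15.73) − (23.74−15.97) = 6.77 − 7.77 = -1.00; fold change = 2^1.00 = 2.000
HOXA9: ΔΔCt = (32.93−15.73) − (29.50−15.97) = 17.20 − 13.53 = 3.67; fold change = 2^-3.67 = 0.079
FOX10 has the largest |ΔΔCt| = 4.46.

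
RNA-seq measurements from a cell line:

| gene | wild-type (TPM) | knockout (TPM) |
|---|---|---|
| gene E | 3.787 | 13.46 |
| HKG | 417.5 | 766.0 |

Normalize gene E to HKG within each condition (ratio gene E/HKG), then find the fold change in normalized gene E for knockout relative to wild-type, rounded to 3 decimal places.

gene E/HKG (wild-type) = 3.787 / 417.5 = 0.0090707
gene E/HKG (knockout) = 13.46 / 766.0 = 0.017572
Fold change = 0.017572 / 0.0090707 = 1.9372

1.937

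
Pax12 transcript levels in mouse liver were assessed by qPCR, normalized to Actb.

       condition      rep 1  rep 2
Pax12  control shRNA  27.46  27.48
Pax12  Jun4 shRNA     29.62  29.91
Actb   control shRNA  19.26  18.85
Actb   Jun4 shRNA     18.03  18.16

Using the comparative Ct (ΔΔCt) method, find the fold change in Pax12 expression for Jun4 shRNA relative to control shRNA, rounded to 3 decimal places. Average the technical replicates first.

0.105

Mean Ct: Pax12 control shRNA 27.470; Pax12 Jun4 shRNA 29.765; Actb control shRNA 19.055; Actb Jun4 shRNA 18.095
ΔCt(control shRNA) = 27.470 − 19.055 = 8.415
ΔCt(Jun4 shRNA) = 29.765 − 18.095 = 11.670
ΔΔCt = 11.670 − 8.415 = 3.255
Fold change = 2^(−3.255) = 0.1047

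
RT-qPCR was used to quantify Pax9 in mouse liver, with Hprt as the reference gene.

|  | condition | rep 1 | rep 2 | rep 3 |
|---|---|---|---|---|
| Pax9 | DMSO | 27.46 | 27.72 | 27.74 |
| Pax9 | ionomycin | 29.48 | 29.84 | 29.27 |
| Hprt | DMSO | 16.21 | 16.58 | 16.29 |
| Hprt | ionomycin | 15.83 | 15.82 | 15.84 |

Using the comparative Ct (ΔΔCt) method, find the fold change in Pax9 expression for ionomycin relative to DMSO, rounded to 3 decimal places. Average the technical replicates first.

Mean Ct: Pax9 DMSO 27.640; Pax9 ionomycin 29.530; Hprt DMSO 16.360; Hprt ionomycin 15.830
ΔCt(DMSO) = 27.640 − 16.360 = 11.280
ΔCt(ionomycin) = 29.530 − 15.830 = 13.700
ΔΔCt = 13.700 − 11.280 = 2.420
Fold change = 2^(−2.420) = 0.1869

0.187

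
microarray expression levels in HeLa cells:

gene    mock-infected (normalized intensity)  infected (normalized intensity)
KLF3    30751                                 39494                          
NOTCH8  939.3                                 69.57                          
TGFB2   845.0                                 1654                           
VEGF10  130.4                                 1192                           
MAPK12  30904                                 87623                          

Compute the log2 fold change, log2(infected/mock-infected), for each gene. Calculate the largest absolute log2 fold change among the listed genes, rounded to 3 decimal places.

3.755

log2(39494/30751) = 0.361  (KLF3)
log2(69.57/939.3) = -3.755  (NOTCH8)
log2(1654/845.0) = 0.969  (TGFB2)
log2(1192/130.4) = 3.192  (VEGF10)
log2(87623/30904) = 1.504  (MAPK12)
The largest magnitude belongs to NOTCH8.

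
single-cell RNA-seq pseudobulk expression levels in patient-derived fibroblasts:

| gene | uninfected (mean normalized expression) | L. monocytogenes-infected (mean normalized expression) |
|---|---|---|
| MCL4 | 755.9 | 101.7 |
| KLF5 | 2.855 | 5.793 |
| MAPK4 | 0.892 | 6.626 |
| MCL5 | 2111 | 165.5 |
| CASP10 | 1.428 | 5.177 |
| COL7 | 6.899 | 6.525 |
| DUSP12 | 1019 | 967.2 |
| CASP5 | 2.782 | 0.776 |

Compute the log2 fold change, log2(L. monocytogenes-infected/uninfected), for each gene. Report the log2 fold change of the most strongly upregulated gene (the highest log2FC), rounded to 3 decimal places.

log2(101.7/755.9) = -2.894  (MCL4)
log2(5.793/2.855) = 1.021  (KLF5)
log2(6.626/0.892) = 2.893  (MAPK4)
log2(165.5/2111) = -3.673  (MCL5)
log2(5.177/1.428) = 1.858  (CASP10)
log2(6.525/6.899) = -0.080  (COL7)
log2(967.2/1019) = -0.075  (DUSP12)
log2(0.776/2.782) = -1.842  (CASP5)
MAPK4 is most strongly upregulated.

2.893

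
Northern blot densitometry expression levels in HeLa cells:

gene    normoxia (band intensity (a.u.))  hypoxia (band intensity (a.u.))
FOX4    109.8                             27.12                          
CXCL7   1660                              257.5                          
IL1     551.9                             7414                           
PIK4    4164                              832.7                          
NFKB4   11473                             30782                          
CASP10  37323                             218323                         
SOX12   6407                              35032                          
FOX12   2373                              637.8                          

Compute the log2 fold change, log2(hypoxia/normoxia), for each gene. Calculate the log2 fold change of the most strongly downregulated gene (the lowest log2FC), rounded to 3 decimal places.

log2(27.12/109.8) = -2.017  (FOX4)
log2(257.5/1660) = -2.689  (CXCL7)
log2(7414/551.9) = 3.748  (IL1)
log2(832.7/4164) = -2.322  (PIK4)
log2(30782/11473) = 1.424  (NFKB4)
log2(218323/37323) = 2.548  (CASP10)
log2(35032/6407) = 2.451  (SOX12)
log2(637.8/2373) = -1.896  (FOX12)
CXCL7 is most strongly downregulated.

-2.689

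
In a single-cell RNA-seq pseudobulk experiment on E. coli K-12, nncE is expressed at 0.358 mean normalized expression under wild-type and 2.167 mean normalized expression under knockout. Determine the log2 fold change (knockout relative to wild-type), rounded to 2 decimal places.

2.60

Fold change = 2.167 / 0.358 = 6.0531
log2(6.0531) = 2.598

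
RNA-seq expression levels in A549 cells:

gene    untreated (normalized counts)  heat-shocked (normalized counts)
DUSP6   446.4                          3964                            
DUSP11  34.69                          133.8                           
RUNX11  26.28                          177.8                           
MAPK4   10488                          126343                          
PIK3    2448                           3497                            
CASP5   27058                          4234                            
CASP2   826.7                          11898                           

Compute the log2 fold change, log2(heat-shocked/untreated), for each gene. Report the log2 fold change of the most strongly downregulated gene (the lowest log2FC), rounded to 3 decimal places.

log2(3964/446.4) = 3.151  (DUSP6)
log2(133.8/34.69) = 1.947  (DUSP11)
log2(177.8/26.28) = 2.758  (RUNX11)
log2(126343/10488) = 3.591  (MAPK4)
log2(3497/2448) = 0.515  (PIK3)
log2(4234/27058) = -2.676  (CASP5)
log2(11898/826.7) = 3.847  (CASP2)
CASP5 is most strongly downregulated.

-2.676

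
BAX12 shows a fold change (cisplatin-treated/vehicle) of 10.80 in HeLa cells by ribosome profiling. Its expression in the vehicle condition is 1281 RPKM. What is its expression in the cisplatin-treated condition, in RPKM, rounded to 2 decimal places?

cisplatin-treated expression = 1281 × 10.80 = 13834.80

13834.80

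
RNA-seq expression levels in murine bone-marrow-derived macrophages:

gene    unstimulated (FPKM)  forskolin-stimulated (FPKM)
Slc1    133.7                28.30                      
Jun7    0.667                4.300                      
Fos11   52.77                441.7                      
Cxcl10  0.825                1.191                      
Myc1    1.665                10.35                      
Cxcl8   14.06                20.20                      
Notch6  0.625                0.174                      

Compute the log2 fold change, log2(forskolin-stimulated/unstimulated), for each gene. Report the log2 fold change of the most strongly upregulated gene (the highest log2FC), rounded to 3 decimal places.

log2(28.30/133.7) = -2.240  (Slc1)
log2(4.300/0.667) = 2.689  (Jun7)
log2(441.7/52.77) = 3.065  (Fos11)
log2(1.191/0.825) = 0.530  (Cxcl10)
log2(10.35/1.665) = 2.636  (Myc1)
log2(20.20/14.06) = 0.523  (Cxcl8)
log2(0.174/0.625) = -1.845  (Notch6)
Fos11 is most strongly upregulated.

3.065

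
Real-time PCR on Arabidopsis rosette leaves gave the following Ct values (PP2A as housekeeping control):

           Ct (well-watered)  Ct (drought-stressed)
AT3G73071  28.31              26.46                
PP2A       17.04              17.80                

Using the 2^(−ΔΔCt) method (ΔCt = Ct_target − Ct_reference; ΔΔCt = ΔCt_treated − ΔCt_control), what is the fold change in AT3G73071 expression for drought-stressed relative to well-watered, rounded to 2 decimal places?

ΔCt(well-watered) = 28.310 − 17.040 = 11.270
ΔCt(drought-stressed) = 26.460 − 17.800 = 8.660
ΔΔCt = 8.660 − 11.270 = -2.610
Fold change = 2^(−(-2.610)) = 2^2.610 = 6.105

6.11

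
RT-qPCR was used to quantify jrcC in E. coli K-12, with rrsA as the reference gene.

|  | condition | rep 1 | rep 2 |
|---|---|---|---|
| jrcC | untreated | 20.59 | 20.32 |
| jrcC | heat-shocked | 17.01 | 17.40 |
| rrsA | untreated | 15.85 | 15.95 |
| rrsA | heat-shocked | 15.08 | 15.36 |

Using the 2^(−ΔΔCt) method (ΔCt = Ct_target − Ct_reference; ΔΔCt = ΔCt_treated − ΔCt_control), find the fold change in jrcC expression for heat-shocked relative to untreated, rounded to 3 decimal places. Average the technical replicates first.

5.938

Mean Ct: jrcC untreated 20.455; jrcC heat-shocked 17.205; rrsA untreated 15.900; rrsA heat-shocked 15.220
ΔCt(untreated) = 20.455 − 15.900 = 4.555
ΔCt(heat-shocked) = 17.205 − 15.220 = 1.985
ΔΔCt = 1.985 − 4.555 = -2.570
Fold change = 2^(−(-2.570)) = 2^2.570 = 5.9381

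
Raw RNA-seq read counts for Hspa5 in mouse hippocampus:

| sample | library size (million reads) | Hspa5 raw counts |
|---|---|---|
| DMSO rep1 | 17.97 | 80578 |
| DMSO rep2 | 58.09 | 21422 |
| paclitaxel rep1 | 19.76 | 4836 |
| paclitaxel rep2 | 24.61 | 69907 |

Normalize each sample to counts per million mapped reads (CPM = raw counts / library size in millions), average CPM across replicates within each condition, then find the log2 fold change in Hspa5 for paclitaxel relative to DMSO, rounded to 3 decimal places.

CPM(DMSO rep1) = 80578 / 17.97 = 4484.0289
CPM(DMSO rep2) = 21422 / 58.09 = 368.7726
CPM(paclitaxel rep1) = 4836 / 19.76 = 244.7368
CPM(paclitaxel rep2) = 69907 / 24.61 = 2840.5933
mean CPM(DMSO) = 2426.4008; mean CPM(paclitaxel) = 1542.6650
Fold change = 1542.6650 / 2426.4008 = 0.63578
log2(0.63578) = -0.6534

-0.653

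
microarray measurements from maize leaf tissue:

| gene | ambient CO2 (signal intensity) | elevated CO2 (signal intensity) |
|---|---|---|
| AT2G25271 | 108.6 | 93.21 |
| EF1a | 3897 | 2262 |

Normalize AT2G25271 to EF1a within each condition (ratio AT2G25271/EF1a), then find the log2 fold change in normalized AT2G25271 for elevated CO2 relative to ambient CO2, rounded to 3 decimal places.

0.564

AT2G25271/EF1a (ambient CO2) = 108.6 / 3897 = 0.027868
AT2G25271/EF1a (elevated CO2) = 93.21 / 2262 = 0.041207
Fold change = 0.041207 / 0.027868 = 1.4787
log2(1.4787) = 0.5643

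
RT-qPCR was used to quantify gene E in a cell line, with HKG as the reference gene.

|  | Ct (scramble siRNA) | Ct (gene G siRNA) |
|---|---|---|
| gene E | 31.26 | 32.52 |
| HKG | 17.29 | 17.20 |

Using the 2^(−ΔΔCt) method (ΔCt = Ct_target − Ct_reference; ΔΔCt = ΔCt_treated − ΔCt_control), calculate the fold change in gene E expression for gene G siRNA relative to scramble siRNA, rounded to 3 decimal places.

ΔCt(scramble siRNA) = 31.260 − 17.290 = 13.970
ΔCt(gene G siRNA) = 32.520 − 17.200 = 15.320
ΔΔCt = 15.320 − 13.970 = 1.350
Fold change = 2^(−1.350) = 0.3923

0.392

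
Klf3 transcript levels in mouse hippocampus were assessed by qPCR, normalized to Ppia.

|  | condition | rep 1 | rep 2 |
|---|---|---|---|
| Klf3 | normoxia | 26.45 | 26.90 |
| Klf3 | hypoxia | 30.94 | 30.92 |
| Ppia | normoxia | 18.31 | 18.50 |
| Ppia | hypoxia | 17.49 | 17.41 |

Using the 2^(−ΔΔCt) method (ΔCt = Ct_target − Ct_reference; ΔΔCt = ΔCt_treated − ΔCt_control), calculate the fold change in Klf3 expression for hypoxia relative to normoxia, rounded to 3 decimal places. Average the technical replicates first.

Mean Ct: Klf3 normoxia 26.675; Klf3 hypoxia 30.930; Ppia normoxia 18.405; Ppia hypoxia 17.450
ΔCt(normoxia) = 26.675 − 18.405 = 8.270
ΔCt(hypoxia) = 30.930 − 17.450 = 13.480
ΔΔCt = 13.480 − 8.270 = 5.210
Fold change = 2^(−5.210) = 0.0270

0.027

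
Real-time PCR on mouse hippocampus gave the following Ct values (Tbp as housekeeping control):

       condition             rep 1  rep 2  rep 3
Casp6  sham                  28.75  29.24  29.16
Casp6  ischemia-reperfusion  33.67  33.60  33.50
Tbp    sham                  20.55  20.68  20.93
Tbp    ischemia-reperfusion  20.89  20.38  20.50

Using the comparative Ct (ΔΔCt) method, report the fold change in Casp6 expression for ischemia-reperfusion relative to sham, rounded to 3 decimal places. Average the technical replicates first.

0.039

Mean Ct: Casp6 sham 29.050; Casp6 ischemia-reperfusion 33.590; Tbp sham 20.720; Tbp ischemia-reperfusion 20.590
ΔCt(sham) = 29.050 − 20.720 = 8.330
ΔCt(ischemia-reperfusion) = 33.590 − 20.590 = 13.000
ΔΔCt = 13.000 − 8.330 = 4.670
Fold change = 2^(−4.670) = 0.0393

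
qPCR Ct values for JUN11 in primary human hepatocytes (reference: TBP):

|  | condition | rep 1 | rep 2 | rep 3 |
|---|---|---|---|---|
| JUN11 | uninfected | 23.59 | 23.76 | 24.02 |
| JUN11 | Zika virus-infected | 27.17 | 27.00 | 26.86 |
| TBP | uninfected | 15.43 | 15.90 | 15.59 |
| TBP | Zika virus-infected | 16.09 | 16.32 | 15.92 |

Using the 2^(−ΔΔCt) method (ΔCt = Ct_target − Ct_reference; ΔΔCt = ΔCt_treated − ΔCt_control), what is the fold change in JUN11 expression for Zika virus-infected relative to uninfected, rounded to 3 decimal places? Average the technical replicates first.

Mean Ct: JUN11 uninfected 23.790; JUN11 Zika virus-infected 27.010; TBP uninfected 15.640; TBP Zika virus-infected 16.110
ΔCt(uninfected) = 23.790 − 15.640 = 8.150
ΔCt(Zika virus-infected) = 27.010 − 16.110 = 10.900
ΔΔCt = 10.900 − 8.150 = 2.750
Fold change = 2^(−2.750) = 0.1487

0.149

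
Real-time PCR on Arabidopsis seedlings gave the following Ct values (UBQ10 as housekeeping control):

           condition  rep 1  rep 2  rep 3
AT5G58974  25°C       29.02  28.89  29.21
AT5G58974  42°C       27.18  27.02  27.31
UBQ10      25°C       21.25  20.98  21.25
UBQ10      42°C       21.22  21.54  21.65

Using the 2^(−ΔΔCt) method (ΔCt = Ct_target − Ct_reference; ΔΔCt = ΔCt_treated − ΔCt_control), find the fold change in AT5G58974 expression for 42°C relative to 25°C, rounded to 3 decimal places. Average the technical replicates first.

4.532

Mean Ct: AT5G58974 25°C 29.040; AT5G58974 42°C 27.170; UBQ10 25°C 21.160; UBQ10 42°C 21.470
ΔCt(25°C) = 29.040 − 21.160 = 7.880
ΔCt(42°C) = 27.170 − 21.470 = 5.700
ΔΔCt = 5.700 − 7.880 = -2.180
Fold change = 2^(−(-2.180)) = 2^2.180 = 4.5315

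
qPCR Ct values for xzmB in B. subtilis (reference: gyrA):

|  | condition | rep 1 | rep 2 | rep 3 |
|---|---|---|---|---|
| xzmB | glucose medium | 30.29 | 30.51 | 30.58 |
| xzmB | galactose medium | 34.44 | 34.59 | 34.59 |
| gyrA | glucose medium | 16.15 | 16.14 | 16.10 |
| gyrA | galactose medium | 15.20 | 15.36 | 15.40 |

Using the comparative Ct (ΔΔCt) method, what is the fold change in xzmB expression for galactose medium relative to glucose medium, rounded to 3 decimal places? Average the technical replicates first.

Mean Ct: xzmB glucose medium 30.460; xzmB galactose medium 34.540; gyrA glucose medium 16.130; gyrA galactose medium 15.320
ΔCt(glucose medium) = 30.460 − 16.130 = 14.330
ΔCt(galactose medium) = 34.540 − 15.320 = 19.220
ΔΔCt = 19.220 − 14.330 = 4.890
Fold change = 2^(−4.890) = 0.0337

0.034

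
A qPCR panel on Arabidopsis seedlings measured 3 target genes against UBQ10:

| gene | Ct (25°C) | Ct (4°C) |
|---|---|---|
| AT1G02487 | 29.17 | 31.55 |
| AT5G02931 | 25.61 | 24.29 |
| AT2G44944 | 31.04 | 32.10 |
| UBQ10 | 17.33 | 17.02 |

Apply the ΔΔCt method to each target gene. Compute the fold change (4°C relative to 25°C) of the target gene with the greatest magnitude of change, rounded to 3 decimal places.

AT1G02487: ΔΔCt = (31.55−17.02) − (29.17−17.33) = 14.53 − 11.84 = 2.69; fold change = 2^-2.69 = 0.155
AT5G02931: ΔΔCt = (24.29−17.02) − (25.61−17.33) = 7.27 − 8.28 = -1.01; fold change = 2^1.01 = 2.014
AT2G44944: ΔΔCt = (32.10−17.02) − (31.04−17.33) = 15.08 − 13.71 = 1.37; fold change = 2^-1.37 = 0.387
AT1G02487 has the largest |ΔΔCt| = 2.69.

0.155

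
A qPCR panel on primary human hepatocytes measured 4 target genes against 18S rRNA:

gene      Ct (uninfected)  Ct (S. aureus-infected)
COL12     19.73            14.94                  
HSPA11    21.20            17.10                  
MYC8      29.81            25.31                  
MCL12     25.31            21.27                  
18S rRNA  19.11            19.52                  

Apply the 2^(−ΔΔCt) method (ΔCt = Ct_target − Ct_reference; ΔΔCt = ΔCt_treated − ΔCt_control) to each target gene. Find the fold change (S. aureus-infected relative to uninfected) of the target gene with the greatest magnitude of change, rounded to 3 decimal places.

COL12: ΔΔCt = (14.94−19.52) − (19.73−19.11) = -4.58 − 0.62 = -5.20; fold change = 2^5.20 = 36.758
HSPA11: ΔΔCt = (17.10−19.52) − (21.20−19.11) = -2.42 − 2.09 = -4.51; fold change = 2^4.51 = 22.785
MYC8: ΔΔCt = (25.31−19.52) − (29.81−19.11) = 5.79 − 10.70 = -4.91; fold change = 2^4.91 = 30.065
MCL12: ΔΔCt = (21.27−19.52) − (25.31−19.11) = 1.75 − 6.20 = -4.45; fold change = 2^4.45 = 21.857
COL12 has the largest |ΔΔCt| = 5.20.

36.758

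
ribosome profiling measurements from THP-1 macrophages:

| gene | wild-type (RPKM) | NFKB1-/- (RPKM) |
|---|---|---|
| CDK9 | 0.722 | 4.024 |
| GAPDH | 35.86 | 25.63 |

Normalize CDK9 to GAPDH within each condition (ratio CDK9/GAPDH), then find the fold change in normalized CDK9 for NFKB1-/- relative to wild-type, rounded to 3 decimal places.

7.798

CDK9/GAPDH (wild-type) = 0.722 / 35.86 = 0.020134
CDK9/GAPDH (NFKB1-/-) = 4.024 / 25.63 = 0.157
Fold change = 0.157 / 0.020134 = 7.7980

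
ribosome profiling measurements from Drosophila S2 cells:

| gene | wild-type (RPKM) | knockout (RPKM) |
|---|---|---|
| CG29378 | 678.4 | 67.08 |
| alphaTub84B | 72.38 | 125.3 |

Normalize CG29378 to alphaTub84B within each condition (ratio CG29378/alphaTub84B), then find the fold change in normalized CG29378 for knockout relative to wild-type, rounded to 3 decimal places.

CG29378/alphaTub84B (wild-type) = 678.4 / 72.38 = 9.3728
CG29378/alphaTub84B (knockout) = 67.08 / 125.3 = 0.53536
Fold change = 0.53536 / 9.3728 = 0.0571

0.057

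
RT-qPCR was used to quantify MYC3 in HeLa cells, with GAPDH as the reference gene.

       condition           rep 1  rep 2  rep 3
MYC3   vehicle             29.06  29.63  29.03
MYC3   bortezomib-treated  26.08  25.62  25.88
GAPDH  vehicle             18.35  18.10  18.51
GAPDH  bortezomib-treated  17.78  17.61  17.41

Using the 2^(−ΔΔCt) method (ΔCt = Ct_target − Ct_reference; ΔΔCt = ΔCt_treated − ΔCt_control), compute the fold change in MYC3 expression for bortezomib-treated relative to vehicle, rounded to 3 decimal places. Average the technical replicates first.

Mean Ct: MYC3 vehicle 29.240; MYC3 bortezomib-treated 25.860; GAPDH vehicle 18.320; GAPDH bortezomib-treated 17.600
ΔCt(vehicle) = 29.240 − 18.320 = 10.920
ΔCt(bortezomib-treated) = 25.860 − 17.600 = 8.260
ΔΔCt = 8.260 − 10.920 = -2.660
Fold change = 2^(−(-2.660)) = 2^2.660 = 6.3203

6.320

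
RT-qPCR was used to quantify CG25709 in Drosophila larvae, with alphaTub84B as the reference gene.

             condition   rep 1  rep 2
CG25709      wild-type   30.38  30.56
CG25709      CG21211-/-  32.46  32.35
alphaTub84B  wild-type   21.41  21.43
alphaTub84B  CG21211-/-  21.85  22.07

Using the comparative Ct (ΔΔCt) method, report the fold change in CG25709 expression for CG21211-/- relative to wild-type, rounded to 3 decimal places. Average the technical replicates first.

0.380

Mean Ct: CG25709 wild-type 30.470; CG25709 CG21211-/- 32.405; alphaTub84B wild-type 21.420; alphaTub84B CG21211-/- 21.960
ΔCt(wild-type) = 30.470 − 21.420 = 9.050
ΔCt(CG21211-/-) = 32.405 − 21.960 = 10.445
ΔΔCt = 10.445 − 9.050 = 1.395
Fold change = 2^(−1.395) = 0.3802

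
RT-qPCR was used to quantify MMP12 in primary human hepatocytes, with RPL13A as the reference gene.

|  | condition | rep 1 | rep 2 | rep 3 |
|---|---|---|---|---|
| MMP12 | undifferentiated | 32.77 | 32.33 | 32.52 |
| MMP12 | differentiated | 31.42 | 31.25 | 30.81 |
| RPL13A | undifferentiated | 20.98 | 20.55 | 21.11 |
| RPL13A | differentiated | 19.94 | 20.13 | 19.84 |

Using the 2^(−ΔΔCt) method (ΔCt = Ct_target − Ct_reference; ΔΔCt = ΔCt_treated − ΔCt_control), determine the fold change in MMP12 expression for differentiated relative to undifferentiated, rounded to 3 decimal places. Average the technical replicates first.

1.385

Mean Ct: MMP12 undifferentiated 32.540; MMP12 differentiated 31.160; RPL13A undifferentiated 20.880; RPL13A differentiated 19.970
ΔCt(undifferentiated) = 32.540 − 20.880 = 11.660
ΔCt(differentiated) = 31.160 − 19.970 = 11.190
ΔΔCt = 11.190 − 11.660 = -0.470
Fold change = 2^(−(-0.470)) = 2^0.470 = 1.3851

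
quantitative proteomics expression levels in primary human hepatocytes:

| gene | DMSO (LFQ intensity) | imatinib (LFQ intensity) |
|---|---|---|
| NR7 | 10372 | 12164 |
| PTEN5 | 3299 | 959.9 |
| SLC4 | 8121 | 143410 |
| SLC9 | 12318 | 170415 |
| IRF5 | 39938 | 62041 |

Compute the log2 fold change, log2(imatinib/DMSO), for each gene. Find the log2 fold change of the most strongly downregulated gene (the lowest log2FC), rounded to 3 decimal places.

-1.781

log2(12164/10372) = 0.230  (NR7)
log2(959.9/3299) = -1.781  (PTEN5)
log2(143410/8121) = 4.142  (SLC4)
log2(170415/12318) = 3.790  (SLC9)
log2(62041/39938) = 0.635  (IRF5)
PTEN5 is most strongly downregulated.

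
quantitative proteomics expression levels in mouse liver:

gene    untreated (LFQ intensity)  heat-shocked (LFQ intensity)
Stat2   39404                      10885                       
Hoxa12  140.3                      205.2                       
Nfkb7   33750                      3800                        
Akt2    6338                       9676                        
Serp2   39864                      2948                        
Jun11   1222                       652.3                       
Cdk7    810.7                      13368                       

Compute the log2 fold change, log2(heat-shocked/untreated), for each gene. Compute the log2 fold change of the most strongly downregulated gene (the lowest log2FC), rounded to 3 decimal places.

-3.757

log2(10885/39404) = -1.856  (Stat2)
log2(205.2/140.3) = 0.549  (Hoxa12)
log2(3800/33750) = -3.151  (Nfkb7)
log2(9676/6338) = 0.610  (Akt2)
log2(2948/39864) = -3.757  (Serp2)
log2(652.3/1222) = -0.906  (Jun11)
log2(13368/810.7) = 4.043  (Cdk7)
Serp2 is most strongly downregulated.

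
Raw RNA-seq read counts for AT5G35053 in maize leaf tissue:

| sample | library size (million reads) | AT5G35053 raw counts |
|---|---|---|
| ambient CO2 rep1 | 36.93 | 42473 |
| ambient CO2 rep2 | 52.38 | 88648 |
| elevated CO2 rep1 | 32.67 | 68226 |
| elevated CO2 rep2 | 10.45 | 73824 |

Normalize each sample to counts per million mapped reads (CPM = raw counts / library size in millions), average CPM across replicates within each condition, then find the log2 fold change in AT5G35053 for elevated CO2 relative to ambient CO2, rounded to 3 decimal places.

1.687

CPM(ambient CO2 rep1) = 42473 / 36.93 = 1150.0948
CPM(ambient CO2 rep2) = 88648 / 52.38 = 1692.4017
CPM(elevated CO2 rep1) = 68226 / 32.67 = 2088.3379
CPM(elevated CO2 rep2) = 73824 / 10.45 = 7064.4976
mean CPM(ambient CO2) = 1421.2482; mean CPM(elevated CO2) = 4576.4178
Fold change = 4576.4178 / 1421.2482 = 3.22000
log2(3.22000) = 1.6871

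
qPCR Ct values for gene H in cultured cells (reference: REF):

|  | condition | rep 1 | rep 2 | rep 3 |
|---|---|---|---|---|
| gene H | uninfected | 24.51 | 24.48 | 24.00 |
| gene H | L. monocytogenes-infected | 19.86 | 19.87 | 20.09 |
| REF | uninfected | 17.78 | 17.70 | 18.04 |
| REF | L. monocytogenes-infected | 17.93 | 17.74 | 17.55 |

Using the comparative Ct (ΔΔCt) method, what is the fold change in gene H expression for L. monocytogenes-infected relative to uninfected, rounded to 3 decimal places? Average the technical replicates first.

19.562

Mean Ct: gene H uninfected 24.330; gene H L. monocytogenes-infected 19.940; REF uninfected 17.840; REF L. monocytogenes-infected 17.740
ΔCt(uninfected) = 24.330 − 17.840 = 6.490
ΔCt(L. monocytogenes-infected) = 19.940 − 17.740 = 2.200
ΔΔCt = 2.200 − 6.490 = -4.290
Fold change = 2^(−(-4.290)) = 2^4.290 = 19.5622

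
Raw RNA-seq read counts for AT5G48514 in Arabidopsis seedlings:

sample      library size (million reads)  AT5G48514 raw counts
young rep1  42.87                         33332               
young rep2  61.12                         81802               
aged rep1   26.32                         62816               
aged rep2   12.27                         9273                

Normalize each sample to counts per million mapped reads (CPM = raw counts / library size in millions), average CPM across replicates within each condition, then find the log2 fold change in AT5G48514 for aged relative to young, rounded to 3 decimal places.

0.571

CPM(young rep1) = 33332 / 42.87 = 777.5134
CPM(young rep2) = 81802 / 61.12 = 1338.3835
CPM(aged rep1) = 62816 / 26.32 = 2386.6261
CPM(aged rep2) = 9273 / 12.27 = 755.7457
mean CPM(young) = 1057.9485; mean CPM(aged) = 1571.1859
Fold change = 1571.1859 / 1057.9485 = 1.48513
log2(1.48513) = 0.5706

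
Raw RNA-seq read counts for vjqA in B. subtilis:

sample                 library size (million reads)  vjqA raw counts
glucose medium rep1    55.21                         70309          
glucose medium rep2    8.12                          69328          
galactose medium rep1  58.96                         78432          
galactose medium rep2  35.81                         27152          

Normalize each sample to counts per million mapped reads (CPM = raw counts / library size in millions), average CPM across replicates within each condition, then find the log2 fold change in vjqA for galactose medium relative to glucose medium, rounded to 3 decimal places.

CPM(glucose medium rep1) = 70309 / 55.21 = 1273.4831
CPM(glucose medium rep2) = 69328 / 8.12 = 8537.9310
CPM(galactose medium rep1) = 78432 / 58.96 = 1330.2578
CPM(galactose medium rep2) = 27152 / 35.81 = 758.2240
mean CPM(glucose medium) = 4905.7070; mean CPM(galactose medium) = 1044.2409
Fold change = 1044.2409 / 4905.7070 = 0.21286
log2(0.21286) = -2.2320

-2.232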